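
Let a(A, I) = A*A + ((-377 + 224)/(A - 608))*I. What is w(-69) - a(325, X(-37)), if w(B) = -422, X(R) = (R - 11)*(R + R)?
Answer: -30554757/283 ≈ -1.0797e+5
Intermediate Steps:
X(R) = 2*R*(-11 + R) (X(R) = (-11 + R)*(2*R) = 2*R*(-11 + R))
a(A, I) = A² - 153*I/(-608 + A) (a(A, I) = A² + (-153/(-608 + A))*I = A² - 153*I/(-608 + A))
w(-69) - a(325, X(-37)) = -422 - (325³ - 608*325² - 306*(-37)*(-11 - 37))/(-608 + 325) = -422 - (34328125 - 608*105625 - 306*(-37)*(-48))/(-283) = -422 - (-1)*(34328125 - 64220000 - 153*3552)/283 = -422 - (-1)*(34328125 - 64220000 - 543456)/283 = -422 - (-1)*(-30435331)/283 = -422 - 1*30435331/283 = -422 - 30435331/283 = -30554757/283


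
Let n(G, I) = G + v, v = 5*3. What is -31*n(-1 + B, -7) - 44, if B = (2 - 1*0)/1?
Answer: -540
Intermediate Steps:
v = 15
B = 2 (B = (2 + 0)*1 = 2*1 = 2)
n(G, I) = 15 + G (n(G, I) = G + 15 = 15 + G)
-31*n(-1 + B, -7) - 44 = -31*(15 + (-1 + 2)) - 44 = -31*(15 + 1) - 44 = -31*16 - 44 = -496 - 44 = -540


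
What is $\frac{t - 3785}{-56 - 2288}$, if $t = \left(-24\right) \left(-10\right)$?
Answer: $\frac{3545}{2344} \approx 1.5124$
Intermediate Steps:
$t = 240$
$\frac{t - 3785}{-56 - 2288} = \frac{240 - 3785}{-56 - 2288} = - \frac{3545}{-2344} = \left(-3545\right) \left(- \frac{1}{2344}\right) = \frac{3545}{2344}$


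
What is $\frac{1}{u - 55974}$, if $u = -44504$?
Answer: $- \frac{1}{100478} \approx -9.9524 \cdot 10^{-6}$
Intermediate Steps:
$\frac{1}{u - 55974} = \frac{1}{-44504 - 55974} = \frac{1}{-100478} = - \frac{1}{100478}$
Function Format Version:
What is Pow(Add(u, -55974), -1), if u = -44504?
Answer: Rational(-1, 100478) ≈ -9.9524e-6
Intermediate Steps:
Pow(Add(u, -55974), -1) = Pow(Add(-44504, -55974), -1) = Pow(-100478, -1) = Rational(-1, 100478)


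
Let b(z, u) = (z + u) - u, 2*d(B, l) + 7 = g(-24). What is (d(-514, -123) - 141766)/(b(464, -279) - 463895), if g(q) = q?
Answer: 94521/308954 ≈ 0.30594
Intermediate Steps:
d(B, l) = -31/2 (d(B, l) = -7/2 + (½)*(-24) = -7/2 - 12 = -31/2)
b(z, u) = z (b(z, u) = (u + z) - u = z)
(d(-514, -123) - 141766)/(b(464, -279) - 463895) = (-31/2 - 141766)/(464 - 463895) = -283563/2/(-463431) = -283563/2*(-1/463431) = 94521/308954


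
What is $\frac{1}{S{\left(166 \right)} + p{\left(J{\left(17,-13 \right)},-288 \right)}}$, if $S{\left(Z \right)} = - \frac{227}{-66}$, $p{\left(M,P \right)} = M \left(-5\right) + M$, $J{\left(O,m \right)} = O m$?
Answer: $\frac{66}{58571} \approx 0.0011268$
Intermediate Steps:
$p{\left(M,P \right)} = - 4 M$ ($p{\left(M,P \right)} = - 5 M + M = - 4 M$)
$S{\left(Z \right)} = \frac{227}{66}$ ($S{\left(Z \right)} = \left(-227\right) \left(- \frac{1}{66}\right) = \frac{227}{66}$)
$\frac{1}{S{\left(166 \right)} + p{\left(J{\left(17,-13 \right)},-288 \right)}} = \frac{1}{\frac{227}{66} - 4 \cdot 17 \left(-13\right)} = \frac{1}{\frac{227}{66} - -884} = \frac{1}{\frac{227}{66} + 884} = \frac{1}{\frac{58571}{66}} = \frac{66}{58571}$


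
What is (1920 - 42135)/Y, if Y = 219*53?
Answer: -13405/3869 ≈ -3.4647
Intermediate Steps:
Y = 11607
(1920 - 42135)/Y = (1920 - 42135)/11607 = -40215*1/11607 = -13405/3869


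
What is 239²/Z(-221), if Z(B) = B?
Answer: -57121/221 ≈ -258.47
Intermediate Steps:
239²/Z(-221) = 239²/(-221) = 57121*(-1/221) = -57121/221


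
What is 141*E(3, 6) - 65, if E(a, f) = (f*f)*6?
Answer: 30391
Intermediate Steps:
E(a, f) = 6*f² (E(a, f) = f²*6 = 6*f²)
141*E(3, 6) - 65 = 141*(6*6²) - 65 = 141*(6*36) - 65 = 141*216 - 65 = 30456 - 65 = 30391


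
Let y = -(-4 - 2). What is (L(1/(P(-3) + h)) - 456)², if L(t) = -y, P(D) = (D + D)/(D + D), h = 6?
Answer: 213444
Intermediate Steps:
P(D) = 1 (P(D) = (2*D)/((2*D)) = (2*D)*(1/(2*D)) = 1)
y = 6 (y = -1*(-6) = 6)
L(t) = -6 (L(t) = -1*6 = -6)
(L(1/(P(-3) + h)) - 456)² = (-6 - 456)² = (-462)² = 213444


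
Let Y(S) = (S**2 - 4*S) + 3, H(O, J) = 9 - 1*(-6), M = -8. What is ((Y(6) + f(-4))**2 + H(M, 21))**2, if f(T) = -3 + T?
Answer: 6241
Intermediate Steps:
H(O, J) = 15 (H(O, J) = 9 + 6 = 15)
Y(S) = 3 + S**2 - 4*S
((Y(6) + f(-4))**2 + H(M, 21))**2 = (((3 + 6**2 - 4*6) + (-3 - 4))**2 + 15)**2 = (((3 + 36 - 24) - 7)**2 + 15)**2 = ((15 - 7)**2 + 15)**2 = (8**2 + 15)**2 = (64 + 15)**2 = 79**2 = 6241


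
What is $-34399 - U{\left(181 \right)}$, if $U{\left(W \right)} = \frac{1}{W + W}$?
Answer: $- \frac{12452439}{362} \approx -34399.0$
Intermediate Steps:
$U{\left(W \right)} = \frac{1}{2 W}$
$-34399 - U{\left(181 \right)} = -34399 - \frac{1}{2 \cdot 181} = -34399 - \frac{1}{2} \cdot \frac{1}{181} = -34399 - \frac{1}{362} = - \frac{12452439}{362}$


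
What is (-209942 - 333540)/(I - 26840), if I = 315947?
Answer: -543482/289107 ≈ -1.8799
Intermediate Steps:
(-209942 - 333540)/(I - 26840) = (-209942 - 333540)/(315947 - 26840) = -543482/289107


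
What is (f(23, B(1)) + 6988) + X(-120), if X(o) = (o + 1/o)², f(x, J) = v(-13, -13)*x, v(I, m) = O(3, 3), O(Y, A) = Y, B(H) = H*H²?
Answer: 309009601/14400 ≈ 21459.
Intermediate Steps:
B(H) = H³
v(I, m) = 3
f(x, J) = 3*x
(f(23, B(1)) + 6988) + X(-120) = (3*23 + 6988) + (1 + (-120)²)²/(-120)² = (69 + 6988) + (1 + 14400)²/14400 = 7057 + (1/14400)*14401² = 7057 + (1/14400)*207388801 = 7057 + 207388801/14400 = 309009601/14400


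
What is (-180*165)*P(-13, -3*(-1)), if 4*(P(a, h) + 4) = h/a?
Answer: 1566675/13 ≈ 1.2051e+5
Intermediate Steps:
P(a, h) = -4 + h/(4*a) (P(a, h) = -4 + (h/a)/4 = -4 + h/(4*a))
(-180*165)*P(-13, -3*(-1)) = (-180*165)*(-4 + (¼)*(-3*(-1))/(-13)) = -29700*(-4 + (¼)*3*(-1/13)) = -29700*(-4 - 3/52) = -29700*(-211/52) = 1566675/13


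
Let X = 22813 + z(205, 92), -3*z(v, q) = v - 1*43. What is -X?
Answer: -22759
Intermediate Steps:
z(v, q) = 43/3 - v/3 (z(v, q) = -(v - 1*43)/3 = -(v - 43)/3 = -(-43 + v)/3 = 43/3 - v/3)
X = 22759 (X = 22813 + (43/3 - ⅓*205) = 22813 + (43/3 - 205/3) = 22813 - 54 = 22759)
-X = -1*22759 = -22759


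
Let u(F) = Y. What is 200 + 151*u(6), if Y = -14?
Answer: -1914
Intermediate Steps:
u(F) = -14
200 + 151*u(6) = 200 + 151*(-14) = 200 - 2114 = -1914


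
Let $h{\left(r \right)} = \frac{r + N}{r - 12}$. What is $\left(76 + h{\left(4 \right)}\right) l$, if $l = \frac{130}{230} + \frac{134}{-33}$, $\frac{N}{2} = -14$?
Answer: $- \frac{209587}{759} \approx -276.14$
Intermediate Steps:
$N = -28$ ($N = 2 \left(-14\right) = -28$)
$h{\left(r \right)} = \frac{-28 + r}{-12 + r}$ ($h{\left(r \right)} = \frac{r - 28}{r - 12} = \frac{-28 + r}{-12 + r}$)
$l = - \frac{2653}{759}$ ($l = 130 \cdot \frac{1}{230} + 134 \left(- \frac{1}{33}\right) = \frac{13}{23} - \frac{134}{33} = - \frac{2653}{759} \approx -3.4954$)
$\left(76 + h{\left(4 \right)}\right) l = \left(76 + \frac{-28 + 4}{-12 + 4}\right) \left(- \frac{2653}{759}\right) = \left(76 + \frac{1}{-8} \left(-24\right)\right) \left(- \frac{2653}{759}\right) = \left(76 - -3\right) \left(- \frac{2653}{759}\right) = \left(76 + 3\right) \left(- \frac{2653}{759}\right) = 79 \left(- \frac{2653}{759}\right) = - \frac{209587}{759}$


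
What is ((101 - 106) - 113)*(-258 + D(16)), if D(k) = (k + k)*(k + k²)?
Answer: -996628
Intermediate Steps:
D(k) = 2*k*(k + k²) (D(k) = (2*k)*(k + k²) = 2*k*(k + k²))
((101 - 106) - 113)*(-258 + D(16)) = ((101 - 106) - 113)*(-258 + 2*16²*(1 + 16)) = (-5 - 113)*(-258 + 2*256*17) = -118*(-258 + 8704) = -118*8446 = -996628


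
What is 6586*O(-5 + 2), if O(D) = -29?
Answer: -190994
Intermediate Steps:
6586*O(-5 + 2) = 6586*(-29) = -190994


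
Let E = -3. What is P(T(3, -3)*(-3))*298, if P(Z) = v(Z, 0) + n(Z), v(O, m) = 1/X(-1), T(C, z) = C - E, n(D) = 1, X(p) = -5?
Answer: 1192/5 ≈ 238.40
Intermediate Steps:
T(C, z) = 3 + C (T(C, z) = C - 1*(-3) = C + 3 = 3 + C)
v(O, m) = -⅕ (v(O, m) = 1/(-5) = -⅕)
P(Z) = ⅘ (P(Z) = -⅕ + 1 = ⅘)
P(T(3, -3)*(-3))*298 = (⅘)*298 = 1192/5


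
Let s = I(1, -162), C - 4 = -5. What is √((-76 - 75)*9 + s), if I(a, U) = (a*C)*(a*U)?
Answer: 3*I*√133 ≈ 34.598*I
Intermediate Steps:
C = -1 (C = 4 - 5 = -1)
I(a, U) = -U*a² (I(a, U) = (a*(-1))*(a*U) = (-a)*(U*a) = -U*a²)
s = 162 (s = -1*(-162)*1² = -1*(-162)*1 = 162)
√((-76 - 75)*9 + s) = √((-76 - 75)*9 + 162) = √(-151*9 + 162) = √(-1359 + 162) = √(-1197) = 3*I*√133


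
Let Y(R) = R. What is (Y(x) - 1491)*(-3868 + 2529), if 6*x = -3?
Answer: 3994237/2 ≈ 1.9971e+6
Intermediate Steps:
x = -½ (x = (⅙)*(-3) = -½ ≈ -0.50000)
(Y(x) - 1491)*(-3868 + 2529) = (-½ - 1491)*(-3868 + 2529) = -2983/2*(-1339) = 3994237/2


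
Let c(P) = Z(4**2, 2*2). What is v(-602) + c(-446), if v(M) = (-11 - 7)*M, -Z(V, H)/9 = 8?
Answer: 10764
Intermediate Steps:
Z(V, H) = -72 (Z(V, H) = -9*8 = -72)
v(M) = -18*M
c(P) = -72
v(-602) + c(-446) = -18*(-602) - 72 = 10836 - 72 = 10764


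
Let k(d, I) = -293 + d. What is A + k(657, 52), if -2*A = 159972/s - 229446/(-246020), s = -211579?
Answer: 18942575449223/52052665580 ≈ 363.91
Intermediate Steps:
A = -4594821897/52052665580 (A = -(159972/(-211579) - 229446/(-246020))/2 = -(159972*(-1/211579) - 229446*(-1/246020))/2 = -(-159972/211579 + 114723/123010)/2 = -1/2*4594821897/26026332790 = -4594821897/52052665580 ≈ -0.088273)
A + k(657, 52) = -4594821897/52052665580 + (-293 + 657) = -4594821897/52052665580 + 364 = 18942575449223/52052665580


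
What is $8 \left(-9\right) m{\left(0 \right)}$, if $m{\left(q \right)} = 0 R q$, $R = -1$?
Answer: $0$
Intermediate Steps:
$m{\left(q \right)} = 0$ ($m{\left(q \right)} = 0 \left(-1\right) q = 0 q = 0$)
$8 \left(-9\right) m{\left(0 \right)} = 8 \left(-9\right) 0 = \left(-72\right) 0 = 0$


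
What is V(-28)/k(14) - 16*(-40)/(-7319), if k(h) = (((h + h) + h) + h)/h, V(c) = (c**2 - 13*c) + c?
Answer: 2048680/7319 ≈ 279.91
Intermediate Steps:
V(c) = c**2 - 12*c
k(h) = 4 (k(h) = ((2*h + h) + h)/h = (3*h + h)/h = (4*h)/h = 4)
V(-28)/k(14) - 16*(-40)/(-7319) = -28*(-12 - 28)/4 - 16*(-40)/(-7319) = -28*(-40)*(1/4) + 640*(-1/7319) = 1120*(1/4) - 640/7319 = 280 - 640/7319 = 2048680/7319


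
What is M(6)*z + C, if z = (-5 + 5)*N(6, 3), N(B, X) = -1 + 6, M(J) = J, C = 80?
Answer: 80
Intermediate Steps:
N(B, X) = 5
z = 0 (z = (-5 + 5)*5 = 0*5 = 0)
M(6)*z + C = 6*0 + 80 = 0 + 80 = 80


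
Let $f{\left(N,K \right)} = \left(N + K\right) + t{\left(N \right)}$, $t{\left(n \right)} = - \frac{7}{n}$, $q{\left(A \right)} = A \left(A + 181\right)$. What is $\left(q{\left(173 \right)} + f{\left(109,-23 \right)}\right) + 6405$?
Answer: $\frac{7382890}{109} \approx 67733.0$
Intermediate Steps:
$q{\left(A \right)} = A \left(181 + A\right)$
$f{\left(N,K \right)} = K + N - \frac{7}{N}$ ($f{\left(N,K \right)} = \left(N + K\right) - \frac{7}{N} = \left(K + N\right) - \frac{7}{N} = K + N - \frac{7}{N}$)
$\left(q{\left(173 \right)} + f{\left(109,-23 \right)}\right) + 6405 = \left(173 \left(181 + 173\right) - \left(-86 + \frac{7}{109}\right)\right) + 6405 = \left(173 \cdot 354 - - \frac{9367}{109}\right) + 6405 = \left(61242 - - \frac{9367}{109}\right) + 6405 = \left(61242 + \frac{9367}{109}\right) + 6405 = \frac{6684745}{109} + 6405 = \frac{7382890}{109}$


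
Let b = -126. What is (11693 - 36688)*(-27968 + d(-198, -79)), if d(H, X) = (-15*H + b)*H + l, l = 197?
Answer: 14769120585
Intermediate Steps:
d(H, X) = 197 + H*(-126 - 15*H) (d(H, X) = (-15*H - 126)*H + 197 = (-126 - 15*H)*H + 197 = H*(-126 - 15*H) + 197 = 197 + H*(-126 - 15*H))
(11693 - 36688)*(-27968 + d(-198, -79)) = (11693 - 36688)*(-27968 + (197 - 126*(-198) - 15*(-198)**2)) = -24995*(-27968 + (197 + 24948 - 15*39204)) = -24995*(-27968 + (197 + 24948 - 588060)) = -24995*(-27968 - 562915) = -24995*(-590883) = 14769120585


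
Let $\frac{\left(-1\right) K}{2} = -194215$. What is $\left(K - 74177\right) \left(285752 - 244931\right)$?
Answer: $12828121713$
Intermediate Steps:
$K = 388430$ ($K = \left(-2\right) \left(-194215\right) = 388430$)
$\left(K - 74177\right) \left(285752 - 244931\right) = \left(388430 - 74177\right) \left(285752 - 244931\right) = \left(388430 - 74177\right) 40821 = 314253 \cdot 40821 = 12828121713$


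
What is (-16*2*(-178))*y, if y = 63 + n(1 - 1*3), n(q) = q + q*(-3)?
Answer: 381632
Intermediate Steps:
n(q) = -2*q (n(q) = q - 3*q = -2*q)
y = 67 (y = 63 - 2*(1 - 1*3) = 63 - 2*(1 - 3) = 63 - 2*(-2) = 63 + 4 = 67)
(-16*2*(-178))*y = (-16*2*(-178))*67 = -32*(-178)*67 = 5696*67 = 381632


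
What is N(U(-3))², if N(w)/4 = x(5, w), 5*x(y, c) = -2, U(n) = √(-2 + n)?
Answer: 64/25 ≈ 2.5600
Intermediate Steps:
x(y, c) = -⅖ (x(y, c) = (⅕)*(-2) = -⅖)
N(w) = -8/5 (N(w) = 4*(-⅖) = -8/5)
N(U(-3))² = (-8/5)² = 64/25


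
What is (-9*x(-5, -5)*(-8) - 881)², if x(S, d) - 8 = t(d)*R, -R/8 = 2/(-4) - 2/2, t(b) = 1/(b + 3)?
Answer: 543169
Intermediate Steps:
t(b) = 1/(3 + b)
R = 12 (R = -8*(2/(-4) - 2/2) = -8*(2*(-¼) - 2*½) = -8*(-½ - 1) = -8*(-3/2) = 12)
x(S, d) = 8 + 12/(3 + d)
(-9*x(-5, -5)*(-8) - 881)² = (-36*(9 + 2*(-5))/(3 - 5)*(-8) - 881)² = (-36*(9 - 10)/(-2)*(-8) - 881)² = (-36*(-1)*(-1)/2*(-8) - 881)² = (-9*2*(-8) - 881)² = (-18*(-8) - 881)² = (144 - 881)² = (-737)² = 543169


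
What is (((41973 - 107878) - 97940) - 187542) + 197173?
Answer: -154214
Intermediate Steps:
(((41973 - 107878) - 97940) - 187542) + 197173 = ((-65905 - 97940) - 187542) + 197173 = (-163845 - 187542) + 197173 = -351387 + 197173 = -154214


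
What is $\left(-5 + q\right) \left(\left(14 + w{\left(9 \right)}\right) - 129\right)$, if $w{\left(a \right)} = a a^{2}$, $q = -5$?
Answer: $-6140$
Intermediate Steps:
$w{\left(a \right)} = a^{3}$
$\left(-5 + q\right) \left(\left(14 + w{\left(9 \right)}\right) - 129\right) = \left(-5 - 5\right) \left(\left(14 + 9^{3}\right) - 129\right) = - 10 \left(\left(14 + 729\right) - 129\right) = - 10 \left(743 - 129\right) = \left(-10\right) 614 = -6140$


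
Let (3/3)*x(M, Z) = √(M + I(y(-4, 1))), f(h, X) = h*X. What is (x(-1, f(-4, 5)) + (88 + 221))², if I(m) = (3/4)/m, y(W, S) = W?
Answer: (1236 + I*√19)²/16 ≈ 95480.0 + 673.45*I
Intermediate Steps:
I(m) = 3/(4*m) (I(m) = (3*(¼))/m = 3/(4*m))
f(h, X) = X*h
x(M, Z) = √(-3/16 + M) (x(M, Z) = √(M + (¾)/(-4)) = √(M + (¾)*(-¼)) = √(M - 3/16) = √(-3/16 + M))
(x(-1, f(-4, 5)) + (88 + 221))² = (√(-3 + 16*(-1))/4 + (88 + 221))² = (√(-3 - 16)/4 + 309)² = (√(-19)/4 + 309)² = ((I*√19)/4 + 309)² = (I*√19/4 + 309)² = (309 + I*√19/4)²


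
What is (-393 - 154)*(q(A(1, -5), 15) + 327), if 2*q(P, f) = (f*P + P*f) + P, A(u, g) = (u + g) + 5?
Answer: -374695/2 ≈ -1.8735e+5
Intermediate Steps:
A(u, g) = 5 + g + u (A(u, g) = (g + u) + 5 = 5 + g + u)
q(P, f) = P/2 + P*f (q(P, f) = ((f*P + P*f) + P)/2 = ((P*f + P*f) + P)/2 = (2*P*f + P)/2 = (P + 2*P*f)/2 = P/2 + P*f)
(-393 - 154)*(q(A(1, -5), 15) + 327) = (-393 - 154)*((5 - 5 + 1)*(½ + 15) + 327) = -547*(1*(31/2) + 327) = -547*(31/2 + 327) = -547*685/2 = -374695/2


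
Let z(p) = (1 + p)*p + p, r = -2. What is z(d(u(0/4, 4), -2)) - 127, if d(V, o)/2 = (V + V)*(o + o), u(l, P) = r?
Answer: 961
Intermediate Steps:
u(l, P) = -2
d(V, o) = 8*V*o (d(V, o) = 2*((V + V)*(o + o)) = 2*((2*V)*(2*o)) = 2*(4*V*o) = 8*V*o)
z(p) = p + p*(1 + p) (z(p) = p*(1 + p) + p = p + p*(1 + p))
z(d(u(0/4, 4), -2)) - 127 = (8*(-2)*(-2))*(2 + 8*(-2)*(-2)) - 127 = 32*(2 + 32) - 127 = 32*34 - 127 = 1088 - 127 = 961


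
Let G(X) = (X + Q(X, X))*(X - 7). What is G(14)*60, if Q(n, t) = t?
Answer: 11760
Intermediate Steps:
G(X) = 2*X*(-7 + X) (G(X) = (X + X)*(X - 7) = (2*X)*(-7 + X) = 2*X*(-7 + X))
G(14)*60 = (2*14*(-7 + 14))*60 = (2*14*7)*60 = 196*60 = 11760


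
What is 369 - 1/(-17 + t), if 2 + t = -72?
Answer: 33580/91 ≈ 369.01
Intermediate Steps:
t = -74 (t = -2 - 72 = -74)
369 - 1/(-17 + t) = 369 - 1/(-17 - 74) = 369 - 1/(-91) = 369 - 1*(-1/91) = 369 + 1/91 = 33580/91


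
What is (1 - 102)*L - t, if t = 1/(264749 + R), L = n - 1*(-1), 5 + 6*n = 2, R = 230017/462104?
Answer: -12356522917421/244683603826 ≈ -50.500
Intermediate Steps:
R = 230017/462104 (R = 230017*(1/462104) = 230017/462104 ≈ 0.49776)
n = -1/2 (n = -5/6 + (1/6)*2 = -5/6 + 1/3 = -1/2 ≈ -0.50000)
L = 1/2 (L = -1/2 - 1*(-1) = -1/2 + 1 = 1/2 ≈ 0.50000)
t = 462104/122341801913 (t = 1/(264749 + 230017/462104) = 1/(122341801913/462104) = 462104/122341801913 ≈ 3.7772e-6)
(1 - 102)*L - t = (1 - 102)*(1/2) - 1*462104/122341801913 = -101*1/2 - 462104/122341801913 = -101/2 - 462104/122341801913 = -12356522917421/244683603826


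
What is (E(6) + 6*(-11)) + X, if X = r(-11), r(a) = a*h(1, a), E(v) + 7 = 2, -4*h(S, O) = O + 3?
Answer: -93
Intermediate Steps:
h(S, O) = -¾ - O/4 (h(S, O) = -(O + 3)/4 = -(3 + O)/4 = -¾ - O/4)
E(v) = -5 (E(v) = -7 + 2 = -5)
r(a) = a*(-¾ - a/4)
X = -22 (X = -¼*(-11)*(3 - 11) = -¼*(-11)*(-8) = -22)
(E(6) + 6*(-11)) + X = (-5 + 6*(-11)) - 22 = (-5 - 66) - 22 = -71 - 22 = -93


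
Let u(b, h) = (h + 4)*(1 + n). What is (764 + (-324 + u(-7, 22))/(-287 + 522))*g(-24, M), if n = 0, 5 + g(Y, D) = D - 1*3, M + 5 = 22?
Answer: 1613178/235 ≈ 6864.6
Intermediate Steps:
M = 17 (M = -5 + 22 = 17)
g(Y, D) = -8 + D (g(Y, D) = -5 + (D - 1*3) = -5 + (D - 3) = -5 + (-3 + D) = -8 + D)
u(b, h) = 4 + h (u(b, h) = (h + 4)*(1 + 0) = (4 + h)*1 = 4 + h)
(764 + (-324 + u(-7, 22))/(-287 + 522))*g(-24, M) = (764 + (-324 + (4 + 22))/(-287 + 522))*(-8 + 17) = (764 + (-324 + 26)/235)*9 = (764 - 298*1/235)*9 = (764 - 298/235)*9 = (179242/235)*9 = 1613178/235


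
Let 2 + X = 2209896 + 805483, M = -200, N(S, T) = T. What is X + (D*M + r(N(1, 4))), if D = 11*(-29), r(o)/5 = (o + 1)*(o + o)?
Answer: 3079377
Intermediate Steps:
r(o) = 10*o*(1 + o) (r(o) = 5*((o + 1)*(o + o)) = 5*((1 + o)*(2*o)) = 5*(2*o*(1 + o)) = 10*o*(1 + o))
D = -319
X = 3015377 (X = -2 + (2209896 + 805483) = -2 + 3015379 = 3015377)
X + (D*M + r(N(1, 4))) = 3015377 + (-319*(-200) + 10*4*(1 + 4)) = 3015377 + (63800 + 10*4*5) = 3015377 + (63800 + 200) = 3015377 + 64000 = 3079377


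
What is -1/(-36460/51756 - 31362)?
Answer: 12939/405802033 ≈ 3.1885e-5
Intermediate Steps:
-1/(-36460/51756 - 31362) = -1/(-36460*1/51756 - 31362) = -1/(-9115/12939 - 31362) = -1/(-405802033/12939) = -1*(-12939/405802033) = 12939/405802033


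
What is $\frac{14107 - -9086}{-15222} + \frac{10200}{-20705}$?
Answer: $- \frac{42365031}{21011434} \approx -2.0163$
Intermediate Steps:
$\frac{14107 - -9086}{-15222} + \frac{10200}{-20705} = \left(14107 + 9086\right) \left(- \frac{1}{15222}\right) + 10200 \left(- \frac{1}{20705}\right) = 23193 \left(- \frac{1}{15222}\right) - \frac{2040}{4141} = - \frac{7731}{5074} - \frac{2040}{4141} = - \frac{42365031}{21011434}$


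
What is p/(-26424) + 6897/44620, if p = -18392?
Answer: 125362171/147379860 ≈ 0.85061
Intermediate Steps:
p/(-26424) + 6897/44620 = -18392/(-26424) + 6897/44620 = -18392*(-1/26424) + 6897*(1/44620) = 2299/3303 + 6897/44620 = 125362171/147379860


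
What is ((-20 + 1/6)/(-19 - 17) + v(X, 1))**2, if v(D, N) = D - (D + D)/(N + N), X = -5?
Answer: 14161/46656 ≈ 0.30352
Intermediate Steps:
v(D, N) = D - D/N (v(D, N) = D - 2*D/(2*N) = D - 2*D*1/(2*N) = D - D/N)
((-20 + 1/6)/(-19 - 17) + v(X, 1))**2 = ((-20 + 1/6)/(-19 - 17) + (-5 - 1*(-5)/1))**2 = ((-20 + 1/6)/(-36) + (-5 - 1*(-5)*1))**2 = (-119/6*(-1/36) + (-5 + 5))**2 = (119/216 + 0)**2 = (119/216)**2 = 14161/46656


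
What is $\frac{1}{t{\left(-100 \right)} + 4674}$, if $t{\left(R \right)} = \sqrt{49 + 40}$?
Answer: $\frac{4674}{21846187} - \frac{\sqrt{89}}{21846187} \approx 0.00021352$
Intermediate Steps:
$t{\left(R \right)} = \sqrt{89}$
$\frac{1}{t{\left(-100 \right)} + 4674} = \frac{1}{\sqrt{89} + 4674} = \frac{1}{4674 + \sqrt{89}}$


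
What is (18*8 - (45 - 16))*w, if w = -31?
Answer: -3565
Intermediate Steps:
(18*8 - (45 - 16))*w = (18*8 - (45 - 16))*(-31) = (144 - 1*29)*(-31) = (144 - 29)*(-31) = 115*(-31) = -3565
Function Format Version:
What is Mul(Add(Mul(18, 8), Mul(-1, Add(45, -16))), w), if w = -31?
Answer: -3565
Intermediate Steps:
Mul(Add(Mul(18, 8), Mul(-1, Add(45, -16))), w) = Mul(Add(Mul(18, 8), Mul(-1, Add(45, -16))), -31) = Mul(Add(144, Mul(-1, 29)), -31) = Mul(Add(144, -29), -31) = Mul(115, -31) = -3565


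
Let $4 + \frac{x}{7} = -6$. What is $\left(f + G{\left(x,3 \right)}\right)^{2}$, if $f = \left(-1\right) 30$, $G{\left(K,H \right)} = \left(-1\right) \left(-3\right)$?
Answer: $729$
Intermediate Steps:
$x = -70$ ($x = -28 + 7 \left(-6\right) = -28 - 42 = -70$)
$G{\left(K,H \right)} = 3$
$f = -30$
$\left(f + G{\left(x,3 \right)}\right)^{2} = \left(-30 + 3\right)^{2} = \left(-27\right)^{2} = 729$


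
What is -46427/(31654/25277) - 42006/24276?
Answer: -1425073634/38437 ≈ -37076.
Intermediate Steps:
-46427/(31654/25277) - 42006/24276 = -46427/(31654*(1/25277)) - 42006*1/24276 = -46427/4522/3611 - 7001/4046 = -46427*3611/4522 - 7001/4046 = -9861641/266 - 7001/4046 = -1425073634/38437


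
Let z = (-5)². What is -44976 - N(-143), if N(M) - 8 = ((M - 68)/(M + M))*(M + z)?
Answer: -6420263/143 ≈ -44897.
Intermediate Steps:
z = 25
N(M) = 8 + (-68 + M)*(25 + M)/(2*M) (N(M) = 8 + ((M - 68)/(M + M))*(M + 25) = 8 + ((-68 + M)/((2*M)))*(25 + M) = 8 + ((-68 + M)*(1/(2*M)))*(25 + M) = 8 + ((-68 + M)/(2*M))*(25 + M) = 8 + (-68 + M)*(25 + M)/(2*M))
-44976 - N(-143) = -44976 - (-1700 - 143*(-27 - 143))/(2*(-143)) = -44976 - (-1)*(-1700 - 143*(-170))/(2*143) = -44976 - (-1)*(-1700 + 24310)/(2*143) = -44976 - (-1)*22610/(2*143) = -44976 - 1*(-11305/143) = -44976 + 11305/143 = -6420263/143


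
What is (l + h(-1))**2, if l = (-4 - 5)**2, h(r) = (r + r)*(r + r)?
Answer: 7225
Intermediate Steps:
h(r) = 4*r**2 (h(r) = (2*r)*(2*r) = 4*r**2)
l = 81 (l = (-9)**2 = 81)
(l + h(-1))**2 = (81 + 4*(-1)**2)**2 = (81 + 4*1)**2 = (81 + 4)**2 = 85**2 = 7225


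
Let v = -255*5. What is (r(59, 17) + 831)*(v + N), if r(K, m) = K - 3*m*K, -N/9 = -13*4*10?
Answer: -7215195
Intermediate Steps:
N = 4680 (N = -9*(-13*4)*10 = -(-468)*10 = -9*(-520) = 4680)
r(K, m) = K - 3*K*m
v = -1275
(r(59, 17) + 831)*(v + N) = (59*(1 - 3*17) + 831)*(-1275 + 4680) = (59*(1 - 51) + 831)*3405 = (59*(-50) + 831)*3405 = (-2950 + 831)*3405 = -2119*3405 = -7215195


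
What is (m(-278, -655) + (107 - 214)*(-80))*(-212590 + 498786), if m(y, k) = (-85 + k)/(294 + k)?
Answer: 884603216400/361 ≈ 2.4504e+9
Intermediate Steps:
m(y, k) = (-85 + k)/(294 + k)
(m(-278, -655) + (107 - 214)*(-80))*(-212590 + 498786) = ((-85 - 655)/(294 - 655) + (107 - 214)*(-80))*(-212590 + 498786) = (-740/(-361) - 107*(-80))*286196 = (-1/361*(-740) + 8560)*286196 = (740/361 + 8560)*286196 = (3090900/361)*286196 = 884603216400/361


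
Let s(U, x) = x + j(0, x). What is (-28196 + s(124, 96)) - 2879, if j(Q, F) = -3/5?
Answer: -154898/5 ≈ -30980.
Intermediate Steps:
j(Q, F) = -3/5 (j(Q, F) = -3*1/5 = -3/5)
s(U, x) = -3/5 + x (s(U, x) = x - 3/5 = -3/5 + x)
(-28196 + s(124, 96)) - 2879 = (-28196 + (-3/5 + 96)) - 2879 = (-28196 + 477/5) - 2879 = -140503/5 - 2879 = -154898/5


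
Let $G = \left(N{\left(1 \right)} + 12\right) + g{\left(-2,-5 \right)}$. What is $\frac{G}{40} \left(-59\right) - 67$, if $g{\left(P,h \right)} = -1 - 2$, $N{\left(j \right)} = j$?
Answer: $- \frac{327}{4} \approx -81.75$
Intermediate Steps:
$g{\left(P,h \right)} = -3$ ($g{\left(P,h \right)} = -1 - 2 = -3$)
$G = 10$ ($G = \left(1 + 12\right) - 3 = 13 - 3 = 10$)
$\frac{G}{40} \left(-59\right) - 67 = \frac{10}{40} \left(-59\right) - 67 = 10 \cdot \frac{1}{40} \left(-59\right) - 67 = \frac{1}{4} \left(-59\right) - 67 = - \frac{59}{4} - 67 = - \frac{327}{4}$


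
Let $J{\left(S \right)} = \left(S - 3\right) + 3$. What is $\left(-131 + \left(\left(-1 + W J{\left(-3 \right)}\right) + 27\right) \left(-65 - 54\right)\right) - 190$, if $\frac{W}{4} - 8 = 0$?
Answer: $8009$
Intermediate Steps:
$W = 32$ ($W = 32 + 4 \cdot 0 = 32 + 0 = 32$)
$J{\left(S \right)} = S$ ($J{\left(S \right)} = \left(-3 + S\right) + 3 = S$)
$\left(-131 + \left(\left(-1 + W J{\left(-3 \right)}\right) + 27\right) \left(-65 - 54\right)\right) - 190 = \left(-131 + \left(\left(-1 + 32 \left(-3\right)\right) + 27\right) \left(-65 - 54\right)\right) - 190 = \left(-131 + \left(\left(-1 - 96\right) + 27\right) \left(-119\right)\right) - 190 = \left(-131 + \left(-97 + 27\right) \left(-119\right)\right) - 190 = \left(-131 - -8330\right) - 190 = \left(-131 + 8330\right) - 190 = 8199 - 190 = 8009$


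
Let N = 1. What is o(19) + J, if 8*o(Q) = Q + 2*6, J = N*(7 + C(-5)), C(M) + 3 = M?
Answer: 23/8 ≈ 2.8750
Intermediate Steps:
C(M) = -3 + M
J = -1 (J = 1*(7 + (-3 - 5)) = 1*(7 - 8) = 1*(-1) = -1)
o(Q) = 3/2 + Q/8 (o(Q) = (Q + 2*6)/8 = (Q + 12)/8 = (12 + Q)/8 = 3/2 + Q/8)
o(19) + J = (3/2 + (⅛)*19) - 1 = (3/2 + 19/8) - 1 = 31/8 - 1 = 23/8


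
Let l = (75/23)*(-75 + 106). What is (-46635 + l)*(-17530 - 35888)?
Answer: 57172217040/23 ≈ 2.4857e+9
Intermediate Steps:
l = 2325/23 (l = (75*(1/23))*31 = (75/23)*31 = 2325/23 ≈ 101.09)
(-46635 + l)*(-17530 - 35888) = (-46635 + 2325/23)*(-17530 - 35888) = -1070280/23*(-53418) = 57172217040/23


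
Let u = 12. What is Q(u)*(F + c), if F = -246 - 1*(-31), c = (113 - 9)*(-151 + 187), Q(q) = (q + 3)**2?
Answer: 794025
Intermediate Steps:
Q(q) = (3 + q)**2
c = 3744 (c = 104*36 = 3744)
F = -215 (F = -246 + 31 = -215)
Q(u)*(F + c) = (3 + 12)**2*(-215 + 3744) = 15**2*3529 = 225*3529 = 794025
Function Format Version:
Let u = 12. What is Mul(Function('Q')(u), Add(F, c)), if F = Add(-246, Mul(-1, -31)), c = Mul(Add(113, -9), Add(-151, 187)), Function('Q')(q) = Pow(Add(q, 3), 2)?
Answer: 794025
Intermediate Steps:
Function('Q')(q) = Pow(Add(3, q), 2)
c = 3744 (c = Mul(104, 36) = 3744)
F = -215 (F = Add(-246, 31) = -215)
Mul(Function('Q')(u), Add(F, c)) = Mul(Pow(Add(3, 12), 2), Add(-215, 3744)) = Mul(Pow(15, 2), 3529) = Mul(225, 3529) = 794025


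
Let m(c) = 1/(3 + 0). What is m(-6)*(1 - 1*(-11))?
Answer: 4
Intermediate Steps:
m(c) = ⅓ (m(c) = 1/3 = ⅓)
m(-6)*(1 - 1*(-11)) = (1 - 1*(-11))/3 = (1 + 11)/3 = (⅓)*12 = 4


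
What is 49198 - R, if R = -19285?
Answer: 68483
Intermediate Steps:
49198 - R = 49198 - 1*(-19285) = 49198 + 19285 = 68483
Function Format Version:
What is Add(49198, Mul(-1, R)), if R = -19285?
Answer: 68483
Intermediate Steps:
Add(49198, Mul(-1, R)) = Add(49198, Mul(-1, -19285)) = Add(49198, 19285) = 68483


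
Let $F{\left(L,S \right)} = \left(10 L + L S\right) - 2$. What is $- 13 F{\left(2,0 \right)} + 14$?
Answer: $-220$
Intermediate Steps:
$F{\left(L,S \right)} = -2 + 10 L + L S$
$- 13 F{\left(2,0 \right)} + 14 = - 13 \left(-2 + 10 \cdot 2 + 2 \cdot 0\right) + 14 = - 13 \left(-2 + 20 + 0\right) + 14 = \left(-13\right) 18 + 14 = -234 + 14 = -220$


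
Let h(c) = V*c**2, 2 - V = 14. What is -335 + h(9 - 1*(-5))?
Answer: -2687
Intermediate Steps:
V = -12 (V = 2 - 1*14 = 2 - 14 = -12)
h(c) = -12*c**2
-335 + h(9 - 1*(-5)) = -335 - 12*(9 - 1*(-5))**2 = -335 - 12*(9 + 5)**2 = -335 - 12*14**2 = -335 - 12*196 = -335 - 2352 = -2687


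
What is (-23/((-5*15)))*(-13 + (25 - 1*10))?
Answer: 46/75 ≈ 0.61333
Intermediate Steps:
(-23/((-5*15)))*(-13 + (25 - 1*10)) = (-23/(-75))*(-13 + (25 - 10)) = (-23*(-1/75))*(-13 + 15) = (23/75)*2 = 46/75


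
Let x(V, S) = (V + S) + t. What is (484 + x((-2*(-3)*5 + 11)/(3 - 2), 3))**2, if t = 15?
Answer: 294849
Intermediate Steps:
x(V, S) = 15 + S + V (x(V, S) = (V + S) + 15 = (S + V) + 15 = 15 + S + V)
(484 + x((-2*(-3)*5 + 11)/(3 - 2), 3))**2 = (484 + (15 + 3 + (-2*(-3)*5 + 11)/(3 - 2)))**2 = (484 + (15 + 3 + (6*5 + 11)/1))**2 = (484 + (15 + 3 + (30 + 11)*1))**2 = (484 + (15 + 3 + 41*1))**2 = (484 + (15 + 3 + 41))**2 = (484 + 59)**2 = 543**2 = 294849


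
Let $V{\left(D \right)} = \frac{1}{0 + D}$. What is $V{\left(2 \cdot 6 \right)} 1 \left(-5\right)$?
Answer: $- \frac{5}{12} \approx -0.41667$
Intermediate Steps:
$V{\left(D \right)} = \frac{1}{D}$
$V{\left(2 \cdot 6 \right)} 1 \left(-5\right) = \frac{1}{2 \cdot 6} \cdot 1 \left(-5\right) = \frac{1}{12} \cdot 1 \left(-5\right) = \frac{1}{12} \left(-5\right) = - \frac{5}{12}$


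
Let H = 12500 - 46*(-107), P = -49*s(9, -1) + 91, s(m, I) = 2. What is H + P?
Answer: 17415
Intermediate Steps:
P = -7 (P = -49*2 + 91 = -98 + 91 = -7)
H = 17422 (H = 12500 - 1*(-4922) = 12500 + 4922 = 17422)
H + P = 17422 - 7 = 17415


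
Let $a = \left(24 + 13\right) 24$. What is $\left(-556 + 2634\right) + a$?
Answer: $2966$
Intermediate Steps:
$a = 888$ ($a = 37 \cdot 24 = 888$)
$\left(-556 + 2634\right) + a = \left(-556 + 2634\right) + 888 = 2078 + 888 = 2966$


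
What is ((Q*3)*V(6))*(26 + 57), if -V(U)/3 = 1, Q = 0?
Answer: 0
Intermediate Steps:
V(U) = -3 (V(U) = -3*1 = -3)
((Q*3)*V(6))*(26 + 57) = ((0*3)*(-3))*(26 + 57) = (0*(-3))*83 = 0*83 = 0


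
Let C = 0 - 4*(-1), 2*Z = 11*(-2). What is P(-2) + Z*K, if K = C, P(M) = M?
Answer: -46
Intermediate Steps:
Z = -11 (Z = (11*(-2))/2 = (1/2)*(-22) = -11)
C = 4 (C = 0 + 4 = 4)
K = 4
P(-2) + Z*K = -2 - 11*4 = -2 - 44 = -46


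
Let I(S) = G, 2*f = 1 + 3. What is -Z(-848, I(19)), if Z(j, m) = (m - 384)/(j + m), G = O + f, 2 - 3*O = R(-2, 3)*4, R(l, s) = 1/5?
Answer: -477/1057 ≈ -0.45128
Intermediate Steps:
R(l, s) = ⅕
O = ⅖ (O = ⅔ - 4/15 = ⅖ ≈ 0.40000)
f = 2 (f = (1 + 3)/2 = (½)*4 = 2)
G = 12/5 (G = ⅖ + 2 = 12/5 ≈ 2.4000)
I(S) = 12/5
Z(j, m) = (-384 + m)/(j + m)
-Z(-848, I(19)) = -(-384 + 12/5)/(-848 + 12/5) = -(-1908)/((-4228/5)*5) = -(-5)*(-1908)/(4228*5) = -1*477/1057 = -477/1057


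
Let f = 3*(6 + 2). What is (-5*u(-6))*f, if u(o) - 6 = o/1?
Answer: 0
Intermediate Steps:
u(o) = 6 + o (u(o) = 6 + o/1 = 6 + o*1 = 6 + o)
f = 24 (f = 3*8 = 24)
(-5*u(-6))*f = -5*(6 - 6)*24 = -5*0*24 = 0*24 = 0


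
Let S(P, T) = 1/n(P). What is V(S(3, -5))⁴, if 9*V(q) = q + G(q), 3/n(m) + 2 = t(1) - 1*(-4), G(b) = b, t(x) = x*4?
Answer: 256/6561 ≈ 0.039018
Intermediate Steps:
t(x) = 4*x
n(m) = ½ (n(m) = 3/(-2 + (4*1 - 1*(-4))) = 3/(-2 + (4 + 4)) = 3/(-2 + 8) = 3/6 = 3*(⅙) = ½)
S(P, T) = 2 (S(P, T) = 1/(½) = 2)
V(q) = 2*q/9 (V(q) = (q + q)/9 = (2*q)/9 = 2*q/9)
V(S(3, -5))⁴ = ((2/9)*2)⁴ = (4/9)⁴ = 256/6561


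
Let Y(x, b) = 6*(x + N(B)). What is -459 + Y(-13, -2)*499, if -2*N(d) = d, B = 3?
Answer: -43872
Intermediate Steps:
N(d) = -d/2
Y(x, b) = -9 + 6*x (Y(x, b) = 6*(x - 1/2*3) = 6*(x - 3/2) = 6*(-3/2 + x) = -9 + 6*x)
-459 + Y(-13, -2)*499 = -459 + (-9 + 6*(-13))*499 = -459 + (-9 - 78)*499 = -459 - 87*499 = -459 - 43413 = -43872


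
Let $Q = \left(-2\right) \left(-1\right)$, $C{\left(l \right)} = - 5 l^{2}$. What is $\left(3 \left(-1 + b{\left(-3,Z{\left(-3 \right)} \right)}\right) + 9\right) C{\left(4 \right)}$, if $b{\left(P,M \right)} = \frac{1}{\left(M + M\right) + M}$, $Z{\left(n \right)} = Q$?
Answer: $-520$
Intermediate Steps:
$Q = 2$
$Z{\left(n \right)} = 2$
$b{\left(P,M \right)} = \frac{1}{3 M}$ ($b{\left(P,M \right)} = \frac{1}{2 M + M} = \frac{1}{3 M}$)
$\left(3 \left(-1 + b{\left(-3,Z{\left(-3 \right)} \right)}\right) + 9\right) C{\left(4 \right)} = \left(3 \left(-1 + \frac{1}{3 \cdot 2}\right) + 9\right) \left(- 5 \cdot 4^{2}\right) = \left(3 \left(-1 + \frac{1}{3} \cdot \frac{1}{2}\right) + 9\right) \left(\left(-5\right) 16\right) = \left(3 \left(-1 + \frac{1}{6}\right) + 9\right) \left(-80\right) = \left(3 \left(- \frac{5}{6}\right) + 9\right) \left(-80\right) = \left(- \frac{5}{2} + 9\right) \left(-80\right) = \frac{13}{2} \left(-80\right) = -520$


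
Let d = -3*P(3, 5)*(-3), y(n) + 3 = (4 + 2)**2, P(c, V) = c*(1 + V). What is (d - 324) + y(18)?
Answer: -129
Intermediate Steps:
y(n) = 33 (y(n) = -3 + (4 + 2)**2 = -3 + 6**2 = -3 + 36 = 33)
d = 162 (d = -9*(1 + 5)*(-3) = -9*6*(-3) = -3*18*(-3) = -54*(-3) = 162)
(d - 324) + y(18) = (162 - 324) + 33 = -162 + 33 = -129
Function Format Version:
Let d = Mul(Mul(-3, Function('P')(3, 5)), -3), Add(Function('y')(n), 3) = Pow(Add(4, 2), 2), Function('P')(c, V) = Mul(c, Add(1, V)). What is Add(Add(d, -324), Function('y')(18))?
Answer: -129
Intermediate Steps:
Function('y')(n) = 33 (Function('y')(n) = Add(-3, Pow(Add(4, 2), 2)) = Add(-3, Pow(6, 2)) = Add(-3, 36) = 33)
d = 162 (d = Mul(Mul(-3, Mul(3, Add(1, 5))), -3) = Mul(Mul(-3, Mul(3, 6)), -3) = Mul(Mul(-3, 18), -3) = Mul(-54, -3) = 162)
Add(Add(d, -324), Function('y')(18)) = Add(Add(162, -324), 33) = Add(-162, 33) = -129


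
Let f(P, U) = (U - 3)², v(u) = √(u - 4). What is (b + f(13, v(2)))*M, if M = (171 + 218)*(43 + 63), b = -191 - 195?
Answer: -15627686 - 247404*I*√2 ≈ -1.5628e+7 - 3.4988e+5*I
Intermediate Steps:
v(u) = √(-4 + u)
f(P, U) = (-3 + U)²
b = -386
M = 41234 (M = 389*106 = 41234)
(b + f(13, v(2)))*M = (-386 + (-3 + √(-4 + 2))²)*41234 = (-386 + (-3 + √(-2))²)*41234 = (-386 + (-3 + I*√2)²)*41234 = -15916324 + 41234*(-3 + I*√2)²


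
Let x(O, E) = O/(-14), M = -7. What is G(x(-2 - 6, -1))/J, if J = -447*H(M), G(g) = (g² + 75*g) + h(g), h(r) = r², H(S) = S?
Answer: 2132/153321 ≈ 0.013905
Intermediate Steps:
x(O, E) = -O/14 (x(O, E) = O*(-1/14) = -O/14)
G(g) = 2*g² + 75*g (G(g) = (g² + 75*g) + g² = 2*g² + 75*g)
J = 3129 (J = -447*(-7) = 3129)
G(x(-2 - 6, -1))/J = ((-(-2 - 6)/14)*(75 + 2*(-(-2 - 6)/14)))/3129 = ((-1/14*(-8))*(75 + 2*(-1/14*(-8))))*(1/3129) = (4*(75 + 2*(4/7))/7)*(1/3129) = (4*(75 + 8/7)/7)*(1/3129) = ((4/7)*(533/7))*(1/3129) = (2132/49)*(1/3129) = 2132/153321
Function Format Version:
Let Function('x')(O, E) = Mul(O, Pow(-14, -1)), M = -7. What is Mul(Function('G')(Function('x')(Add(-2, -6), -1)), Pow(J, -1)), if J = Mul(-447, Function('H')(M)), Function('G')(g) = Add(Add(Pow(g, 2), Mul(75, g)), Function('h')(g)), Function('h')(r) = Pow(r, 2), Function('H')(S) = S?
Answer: Rational(2132, 153321) ≈ 0.013905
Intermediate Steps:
Function('x')(O, E) = Mul(Rational(-1, 14), O) (Function('x')(O, E) = Mul(O, Rational(-1, 14)) = Mul(Rational(-1, 14), O))
Function('G')(g) = Add(Mul(2, Pow(g, 2)), Mul(75, g)) (Function('G')(g) = Add(Add(Pow(g, 2), Mul(75, g)), Pow(g, 2)) = Add(Mul(2, Pow(g, 2)), Mul(75, g)))
J = 3129 (J = Mul(-447, -7) = 3129)
Mul(Function('G')(Function('x')(Add(-2, -6), -1)), Pow(J, -1)) = Mul(Mul(Mul(Rational(-1, 14), Add(-2, -6)), Add(75, Mul(2, Mul(Rational(-1, 14), Add(-2, -6))))), Pow(3129, -1)) = Mul(Mul(Mul(Rational(-1, 14), -8), Add(75, Mul(2, Mul(Rational(-1, 14), -8)))), Rational(1, 3129)) = Mul(Mul(Rational(4, 7), Add(75, Mul(2, Rational(4, 7)))), Rational(1, 3129)) = Mul(Mul(Rational(4, 7), Add(75, Rational(8, 7))), Rational(1, 3129)) = Mul(Mul(Rational(4, 7), Rational(533, 7)), Rational(1, 3129)) = Mul(Rational(2132, 49), Rational(1, 3129)) = Rational(2132, 153321)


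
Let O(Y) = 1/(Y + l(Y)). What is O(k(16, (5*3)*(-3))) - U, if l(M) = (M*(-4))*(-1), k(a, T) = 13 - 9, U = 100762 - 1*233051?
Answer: 2645781/20 ≈ 1.3229e+5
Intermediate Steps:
U = -132289 (U = 100762 - 233051 = -132289)
k(a, T) = 4
l(M) = 4*M (l(M) = -4*M*(-1) = 4*M)
O(Y) = 1/(5*Y) (O(Y) = 1/(Y + 4*Y) = 1/(5*Y))
O(k(16, (5*3)*(-3))) - U = (⅕)/4 - 1*(-132289) = (⅕)*(¼) + 132289 = 1/20 + 132289 = 2645781/20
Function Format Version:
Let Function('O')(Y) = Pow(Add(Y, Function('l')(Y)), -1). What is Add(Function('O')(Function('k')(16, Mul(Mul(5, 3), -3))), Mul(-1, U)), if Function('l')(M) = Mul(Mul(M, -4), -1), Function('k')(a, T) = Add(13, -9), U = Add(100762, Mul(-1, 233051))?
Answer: Rational(2645781, 20) ≈ 1.3229e+5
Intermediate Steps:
U = -132289 (U = Add(100762, -233051) = -132289)
Function('k')(a, T) = 4
Function('l')(M) = Mul(4, M) (Function('l')(M) = Mul(Mul(-4, M), -1) = Mul(4, M))
Function('O')(Y) = Mul(Rational(1, 5), Pow(Y, -1)) (Function('O')(Y) = Pow(Add(Y, Mul(4, Y)), -1) = Pow(Mul(5, Y), -1) = Mul(Rational(1, 5), Pow(Y, -1)))
Add(Function('O')(Function('k')(16, Mul(Mul(5, 3), -3))), Mul(-1, U)) = Add(Mul(Rational(1, 5), Pow(4, -1)), Mul(-1, -132289)) = Add(Mul(Rational(1, 5), Rational(1, 4)), 132289) = Add(Rational(1, 20), 132289) = Rational(2645781, 20)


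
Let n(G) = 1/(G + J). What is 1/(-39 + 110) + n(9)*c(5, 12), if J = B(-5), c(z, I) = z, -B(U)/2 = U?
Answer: 374/1349 ≈ 0.27724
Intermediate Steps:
B(U) = -2*U
J = 10 (J = -2*(-5) = 10)
n(G) = 1/(10 + G) (n(G) = 1/(G + 10) = 1/(10 + G))
1/(-39 + 110) + n(9)*c(5, 12) = 1/(-39 + 110) + 5/(10 + 9) = 1/71 + 5/19 = 374/1349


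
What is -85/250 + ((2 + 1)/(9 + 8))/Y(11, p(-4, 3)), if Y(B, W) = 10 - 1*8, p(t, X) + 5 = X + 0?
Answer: -107/425 ≈ -0.25176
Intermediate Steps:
p(t, X) = -5 + X (p(t, X) = -5 + (X + 0) = -5 + X)
Y(B, W) = 2 (Y(B, W) = 10 - 8 = 2)
-85/250 + ((2 + 1)/(9 + 8))/Y(11, p(-4, 3)) = -85/250 + ((2 + 1)/(9 + 8))/2 = -85*1/250 + (3/17)*(½) = -17/50 + (3*(1/17))*(½) = -17/50 + (3/17)*(½) = -17/50 + 3/34 = -107/425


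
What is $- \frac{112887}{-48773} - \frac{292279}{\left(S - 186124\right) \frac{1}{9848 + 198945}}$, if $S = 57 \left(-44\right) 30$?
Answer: $\frac{156654805210621}{670921388} \approx 2.3349 \cdot 10^{5}$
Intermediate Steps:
$S = -75240$ ($S = \left(-2508\right) 30 = -75240$)
$- \frac{112887}{-48773} - \frac{292279}{\left(S - 186124\right) \frac{1}{9848 + 198945}} = - \frac{112887}{-48773} - \frac{292279}{\left(-75240 - 186124\right) \frac{1}{9848 + 198945}} = \left(-112887\right) \left(- \frac{1}{48773}\right) - \frac{292279}{\left(-261364\right) \frac{1}{208793}} = \frac{112887}{48773} - \frac{292279}{\left(-261364\right) \frac{1}{208793}} = \frac{112887}{48773} - \frac{292279}{- \frac{261364}{208793}} = \frac{112887}{48773} - - \frac{61025809247}{261364} = \frac{112887}{48773} + \frac{61025809247}{261364} = \frac{156654805210621}{670921388}$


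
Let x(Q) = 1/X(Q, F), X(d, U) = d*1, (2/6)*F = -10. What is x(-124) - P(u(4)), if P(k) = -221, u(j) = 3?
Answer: 27403/124 ≈ 220.99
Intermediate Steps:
F = -30 (F = 3*(-10) = -30)
X(d, U) = d
x(Q) = 1/Q
x(-124) - P(u(4)) = 1/(-124) - 1*(-221) = -1/124 + 221 = 27403/124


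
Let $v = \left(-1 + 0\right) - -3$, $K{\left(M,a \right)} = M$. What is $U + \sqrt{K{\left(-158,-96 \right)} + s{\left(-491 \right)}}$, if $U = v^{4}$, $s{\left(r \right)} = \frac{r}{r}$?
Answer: $16 + i \sqrt{157} \approx 16.0 + 12.53 i$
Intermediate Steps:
$s{\left(r \right)} = 1$
$v = 2$ ($v = -1 + \left(6 - 3\right) = -1 + 3 = 2$)
$U = 16$ ($U = 2^{4} = 16$)
$U + \sqrt{K{\left(-158,-96 \right)} + s{\left(-491 \right)}} = 16 + \sqrt{-158 + 1} = 16 + \sqrt{-157} = 16 + i \sqrt{157}$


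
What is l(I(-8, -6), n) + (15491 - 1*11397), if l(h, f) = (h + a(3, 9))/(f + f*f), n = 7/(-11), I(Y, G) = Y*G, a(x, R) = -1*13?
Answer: 15771/4 ≈ 3942.8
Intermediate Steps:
a(x, R) = -13
I(Y, G) = G*Y
n = -7/11 (n = -1/11*7 = -7/11 ≈ -0.63636)
l(h, f) = (-13 + h)/(f + f**2) (l(h, f) = (h - 13)/(f + f*f) = (-13 + h)/(f + f**2))
l(I(-8, -6), n) + (15491 - 1*11397) = (-13 - 6*(-8))/((-7/11)*(1 - 7/11)) + (15491 - 1*11397) = -11*(-13 + 48)/(7*4/11) + (15491 - 11397) = -11/7*11/4*35 + 4094 = -605/4 + 4094 = 15771/4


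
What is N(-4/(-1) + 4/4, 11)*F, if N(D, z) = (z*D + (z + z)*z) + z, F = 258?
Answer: 79464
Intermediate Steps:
N(D, z) = z + 2*z**2 + D*z (N(D, z) = (D*z + (2*z)*z) + z = (D*z + 2*z**2) + z = (2*z**2 + D*z) + z = z + 2*z**2 + D*z)
N(-4/(-1) + 4/4, 11)*F = (11*(1 + (-4/(-1) + 4/4) + 2*11))*258 = (11*(1 + (-4*(-1) + 4*(1/4)) + 22))*258 = (11*(1 + (4 + 1) + 22))*258 = (11*(1 + 5 + 22))*258 = (11*28)*258 = 308*258 = 79464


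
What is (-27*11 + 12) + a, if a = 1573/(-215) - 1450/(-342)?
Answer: -10591133/36765 ≈ -288.08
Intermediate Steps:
a = -113108/36765 (a = 1573*(-1/215) - 1450*(-1/342) = -1573/215 + 725/171 = -113108/36765 ≈ -3.0765)
(-27*11 + 12) + a = (-27*11 + 12) - 113108/36765 = (-297 + 12) - 113108/36765 = -285 - 113108/36765 = -10591133/36765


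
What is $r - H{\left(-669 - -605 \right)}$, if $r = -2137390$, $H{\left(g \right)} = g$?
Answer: $-2137326$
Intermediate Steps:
$r - H{\left(-669 - -605 \right)} = -2137390 - \left(-669 - -605\right) = -2137390 - \left(-669 + 605\right) = -2137390 - -64 = -2137390 + 64 = -2137326$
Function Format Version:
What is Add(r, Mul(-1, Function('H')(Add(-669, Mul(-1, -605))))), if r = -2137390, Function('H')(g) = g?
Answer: -2137326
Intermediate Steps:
Add(r, Mul(-1, Function('H')(Add(-669, Mul(-1, -605))))) = Add(-2137390, Mul(-1, Add(-669, Mul(-1, -605)))) = Add(-2137390, Mul(-1, Add(-669, 605))) = Add(-2137390, Mul(-1, -64)) = Add(-2137390, 64) = -2137326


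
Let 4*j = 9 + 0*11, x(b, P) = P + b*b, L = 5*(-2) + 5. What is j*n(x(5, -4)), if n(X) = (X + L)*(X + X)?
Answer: 1512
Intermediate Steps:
L = -5 (L = -10 + 5 = -5)
x(b, P) = P + b²
n(X) = 2*X*(-5 + X) (n(X) = (X - 5)*(X + X) = (-5 + X)*(2*X) = 2*X*(-5 + X))
j = 9/4 (j = (9 + 0*11)/4 = (9 + 0)/4 = (¼)*9 = 9/4 ≈ 2.2500)
j*n(x(5, -4)) = 9*(2*(-4 + 5²)*(-5 + (-4 + 5²)))/4 = 9*(2*(-4 + 25)*(-5 + (-4 + 25)))/4 = 9*(2*21*(-5 + 21))/4 = 9*(2*21*16)/4 = (9/4)*672 = 1512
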